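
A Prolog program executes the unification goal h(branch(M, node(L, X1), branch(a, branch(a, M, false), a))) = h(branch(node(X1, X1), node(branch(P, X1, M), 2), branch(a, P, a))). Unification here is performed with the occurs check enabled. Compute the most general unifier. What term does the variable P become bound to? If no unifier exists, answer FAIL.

Decompose h/1: branch(M, node(L, X1), branch(a, branch(a, M, false), a)) = branch(node(X1, X1), node(branch(P, X1, M), 2), branch(a, P, a)).
Decompose branch/3: M = node(X1, X1),  node(L, X1) = node(branch(P, X1, M), 2),  branch(a, branch(a, M, false), a) = branch(a, P, a).
Bind M := node(X1, X1); substituting into the remaining equations gives: node(L, X1) = node(branch(P, X1, node(X1, X1)), 2),  branch(a, branch(a, node(X1, X1), false), a) = branch(a, P, a).
Decompose node/2: L = branch(P, X1, node(X1, X1)),  X1 = 2.
Bind L := branch(P, X1, node(X1, X1)); no other remaining equation mentions L.
Bind X1 := 2; substituting into the remaining equation gives: branch(a, branch(a, node(2, 2), false), a) = branch(a, P, a). Substituting into the earlier bindings gives M := node(2, 2), L := branch(P, 2, node(2, 2)).
Decompose branch/3: a = a,  branch(a, node(2, 2), false) = P,  a = a.
Delete trivial equation a = a.
Bind P := branch(a, node(2, 2), false); no other remaining equation mentions P. Substituting into the earlier binding gives L := branch(branch(a, node(2, 2), false), 2, node(2, 2)).
Delete trivial equation a = a.
MGU = { M -> node(2, 2), L -> branch(branch(a, node(2, 2), false), 2, node(2, 2)), X1 -> 2, P -> branch(a, node(2, 2), false) }, so P -> branch(a, node(2, 2), false).

branch(a, node(2, 2), false)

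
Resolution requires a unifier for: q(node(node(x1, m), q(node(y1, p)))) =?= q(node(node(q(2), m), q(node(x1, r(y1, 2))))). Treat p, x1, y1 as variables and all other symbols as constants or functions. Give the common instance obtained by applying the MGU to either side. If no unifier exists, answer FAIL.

q(node(node(q(2), m), q(node(q(2), r(q(2), 2)))))

Decompose q/1: node(node(x1, m), q(node(y1, p))) =?= node(node(q(2), m), q(node(x1, r(y1, 2)))).
Decompose node/2: node(x1, m) =?= node(q(2), m),  q(node(y1, p)) =?= q(node(x1, r(y1, 2))).
Decompose node/2: x1 =?= q(2),  m =?= m.
Bind x1 := q(2); substituting into the one remaining equation that mentions x1 gives: q(node(y1, p)) =?= q(node(q(2), r(y1, 2))).
Delete trivial equation m =?= m.
Decompose q/1: node(y1, p) =?= node(q(2), r(y1, 2)).
Decompose node/2: y1 =?= q(2),  p =?= r(y1, 2).
Bind y1 := q(2); substituting into the remaining equation gives: p =?= r(q(2), 2).
Bind p := r(q(2), 2).
Applying the MGU to either side gives q(node(node(q(2), m), q(node(q(2), r(q(2), 2))))).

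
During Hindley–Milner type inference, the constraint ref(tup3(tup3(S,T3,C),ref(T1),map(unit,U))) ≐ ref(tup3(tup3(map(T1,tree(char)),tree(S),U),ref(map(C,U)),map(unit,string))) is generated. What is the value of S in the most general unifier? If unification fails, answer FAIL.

map(map(string,string),tree(char))

Decompose ref/1: tup3(tup3(S,T3,C),ref(T1),map(unit,U)) ≐ tup3(tup3(map(T1,tree(char)),tree(S),U),ref(map(C,U)),map(unit,string)).
Decompose tup3/3: tup3(S,T3,C) ≐ tup3(map(T1,tree(char)),tree(S),U),  ref(T1) ≐ ref(map(C,U)),  map(unit,U) ≐ map(unit,string).
Decompose tup3/3: S ≐ map(T1,tree(char)),  T3 ≐ tree(S),  C ≐ U.
Bind S := map(T1,tree(char)); substituting into the one remaining equation that mentions S gives: T3 ≐ tree(map(T1,tree(char))).
Bind T3 := tree(map(T1,tree(char))); no other remaining equation mentions T3.
Bind C := U; substituting into the one remaining equation that mentions C gives: ref(T1) ≐ ref(map(U,U)).
Decompose ref/1: T1 ≐ map(U,U).
Bind T1 := map(U,U); no other remaining equation mentions T1. Substituting into the earlier bindings gives S := map(map(U,U),tree(char)), T3 := tree(map(map(U,U),tree(char))).
Decompose map/2: unit ≐ unit,  U ≐ string.
Delete trivial equation unit ≐ unit.
Bind U := string. Substituting into the earlier bindings gives S := map(map(string,string),tree(char)), T3 := tree(map(map(string,string),tree(char))), C := string, T1 := map(string,string).
MGU = { S := map(map(string,string),tree(char)), T3 := tree(map(map(string,string),tree(char))), C := string, T1 := map(string,string), U := string }, so S := map(map(string,string),tree(char)).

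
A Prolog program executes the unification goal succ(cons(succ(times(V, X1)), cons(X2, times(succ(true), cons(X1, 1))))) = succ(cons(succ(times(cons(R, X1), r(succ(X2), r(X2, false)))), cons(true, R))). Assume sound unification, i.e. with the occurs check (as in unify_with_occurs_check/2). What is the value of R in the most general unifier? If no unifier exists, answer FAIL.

Decompose succ/1: cons(succ(times(V, X1)), cons(X2, times(succ(true), cons(X1, 1)))) = cons(succ(times(cons(R, X1), r(succ(X2), r(X2, false)))), cons(true, R)).
Decompose cons/2: succ(times(V, X1)) = succ(times(cons(R, X1), r(succ(X2), r(X2, false)))),  cons(X2, times(succ(true), cons(X1, 1))) = cons(true, R).
Decompose succ/1: times(V, X1) = times(cons(R, X1), r(succ(X2), r(X2, false))).
Decompose times/2: V = cons(R, X1),  X1 = r(succ(X2), r(X2, false)).
Bind V := cons(R, X1); no other remaining equation mentions V.
Bind X1 := r(succ(X2), r(X2, false)); substituting into the remaining equation gives: cons(X2, times(succ(true), cons(r(succ(X2), r(X2, false)), 1))) = cons(true, R). Substituting into the earlier binding gives V := cons(R, r(succ(X2), r(X2, false))).
Decompose cons/2: X2 = true,  times(succ(true), cons(r(succ(X2), r(X2, false)), 1)) = R.
Bind X2 := true; substituting into the remaining equation gives: times(succ(true), cons(r(succ(true), r(true, false)), 1)) = R. Substituting into the earlier bindings gives V := cons(R, r(succ(true), r(true, false))), X1 := r(succ(true), r(true, false)).
Bind R := times(succ(true), cons(r(succ(true), r(true, false)), 1)). Substituting into the earlier binding gives V := cons(times(succ(true), cons(r(succ(true), r(true, false)), 1)), r(succ(true), r(true, false))).
MGU = { V = cons(times(succ(true), cons(r(succ(true), r(true, false)), 1)), r(succ(true), r(true, false))), X1 = r(succ(true), r(true, false)), X2 = true, R = times(succ(true), cons(r(succ(true), r(true, false)), 1)) }, so R = times(succ(true), cons(r(succ(true), r(true, false)), 1)).

times(succ(true), cons(r(succ(true), r(true, false)), 1))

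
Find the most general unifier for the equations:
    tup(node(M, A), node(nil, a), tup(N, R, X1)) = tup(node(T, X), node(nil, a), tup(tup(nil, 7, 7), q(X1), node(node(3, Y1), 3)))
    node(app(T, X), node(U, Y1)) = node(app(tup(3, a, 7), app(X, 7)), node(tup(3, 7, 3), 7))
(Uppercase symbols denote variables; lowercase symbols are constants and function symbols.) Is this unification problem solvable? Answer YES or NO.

Decompose tup/3: node(M, A) = node(T, X),  node(nil, a) = node(nil, a),  tup(N, R, X1) = tup(tup(nil, 7, 7), q(X1), node(node(3, Y1), 3)).
Decompose node/2: M = T,  A = X.
Bind M := T; no other remaining equation mentions M.
Bind A := X; no other remaining equation mentions A.
Delete trivial equation node(nil, a) = node(nil, a).
Decompose tup/3: N = tup(nil, 7, 7),  R = q(X1),  X1 = node(node(3, Y1), 3).
Bind N := tup(nil, 7, 7); no other remaining equation mentions N.
Bind R := q(X1); no other remaining equation mentions R.
Bind X1 := node(node(3, Y1), 3); no other remaining equation mentions X1. Substituting into the earlier binding gives R := q(node(node(3, Y1), 3)).
Decompose node/2: app(T, X) = app(tup(3, a, 7), app(X, 7)),  node(U, Y1) = node(tup(3, 7, 3), 7).
Decompose app/2: T = tup(3, a, 7),  X = app(X, 7).
Bind T := tup(3, a, 7); no other remaining equation mentions T. Substituting into the earlier binding gives M := tup(3, a, 7).
Occurs check fails: X occurs in app(X, 7); the equation X = app(X, 7) has no finite solution.

NO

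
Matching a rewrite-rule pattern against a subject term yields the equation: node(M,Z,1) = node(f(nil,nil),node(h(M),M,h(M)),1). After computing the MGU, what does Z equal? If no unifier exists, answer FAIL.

node(h(f(nil,nil)),f(nil,nil),h(f(nil,nil)))

Decompose node/3: M = f(nil,nil),  Z = node(h(M),M,h(M)),  1 = 1.
Bind M := f(nil,nil); substituting into the one remaining equation that mentions M gives: Z = node(h(f(nil,nil)),f(nil,nil),h(f(nil,nil))).
Bind Z := node(h(f(nil,nil)),f(nil,nil),h(f(nil,nil))); no other remaining equation mentions Z.
Delete trivial equation 1 = 1.
MGU = { M -> f(nil,nil), Z -> node(h(f(nil,nil)),f(nil,nil),h(f(nil,nil))) }, so Z -> node(h(f(nil,nil)),f(nil,nil),h(f(nil,nil))).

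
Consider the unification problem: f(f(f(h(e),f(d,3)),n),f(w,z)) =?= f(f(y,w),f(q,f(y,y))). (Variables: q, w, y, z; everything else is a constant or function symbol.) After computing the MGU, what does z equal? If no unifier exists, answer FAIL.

Decompose f/2: f(f(h(e),f(d,3)),n) =?= f(y,w),  f(w,z) =?= f(q,f(y,y)).
Decompose f/2: f(h(e),f(d,3)) =?= y,  n =?= w.
Bind y := f(h(e),f(d,3)); substituting into the one remaining equation that mentions y gives: f(w,z) =?= f(q,f(f(h(e),f(d,3)),f(h(e),f(d,3)))).
Bind w := n; substituting into the remaining equation gives: f(n,z) =?= f(q,f(f(h(e),f(d,3)),f(h(e),f(d,3)))).
Decompose f/2: n =?= q,  z =?= f(f(h(e),f(d,3)),f(h(e),f(d,3))).
Bind q := n; no other remaining equation mentions q.
Bind z := f(f(h(e),f(d,3)),f(h(e),f(d,3))).
MGU = { y -> f(h(e),f(d,3)), w -> n, q -> n, z -> f(f(h(e),f(d,3)),f(h(e),f(d,3))) }, so z -> f(f(h(e),f(d,3)),f(h(e),f(d,3))).

f(f(h(e),f(d,3)),f(h(e),f(d,3)))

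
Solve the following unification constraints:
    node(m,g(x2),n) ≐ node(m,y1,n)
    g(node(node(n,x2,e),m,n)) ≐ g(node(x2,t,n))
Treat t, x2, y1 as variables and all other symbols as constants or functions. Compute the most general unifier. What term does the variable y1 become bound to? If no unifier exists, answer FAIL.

FAIL

Decompose node/3: m ≐ m,  g(x2) ≐ y1,  n ≐ n.
Delete trivial equation m ≐ m.
Bind y1 := g(x2); no other remaining equation mentions y1.
Delete trivial equation n ≐ n.
Decompose g/1: node(node(n,x2,e),m,n) ≐ node(x2,t,n).
Decompose node/3: node(n,x2,e) ≐ x2,  m ≐ t,  n ≐ n.
Occurs check fails: x2 occurs in node(n,x2,e); the equation x2 ≐ node(n,x2,e) has no finite solution.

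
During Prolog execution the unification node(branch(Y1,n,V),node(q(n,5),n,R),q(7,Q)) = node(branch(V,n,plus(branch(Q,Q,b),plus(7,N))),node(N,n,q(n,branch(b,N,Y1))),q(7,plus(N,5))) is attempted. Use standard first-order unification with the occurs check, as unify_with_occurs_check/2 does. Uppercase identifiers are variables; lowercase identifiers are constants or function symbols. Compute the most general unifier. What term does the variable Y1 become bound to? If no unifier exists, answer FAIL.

Decompose node/3: branch(Y1,n,V) = branch(V,n,plus(branch(Q,Q,b),plus(7,N))),  node(q(n,5),n,R) = node(N,n,q(n,branch(b,N,Y1))),  q(7,Q) = q(7,plus(N,5)).
Decompose branch/3: Y1 = V,  n = n,  V = plus(branch(Q,Q,b),plus(7,N)).
Bind Y1 := V; substituting into the one remaining equation that mentions Y1 gives: node(q(n,5),n,R) = node(N,n,q(n,branch(b,N,V))).
Delete trivial equation n = n.
Bind V := plus(branch(Q,Q,b),plus(7,N)); substituting into the one remaining equation that mentions V gives: node(q(n,5),n,R) = node(N,n,q(n,branch(b,N,plus(branch(Q,Q,b),plus(7,N))))). Substituting into the earlier binding gives Y1 := plus(branch(Q,Q,b),plus(7,N)).
Decompose node/3: q(n,5) = N,  n = n,  R = q(n,branch(b,N,plus(branch(Q,Q,b),plus(7,N)))).
Bind N := q(n,5); substituting into the 2 remaining equations that mention N gives: R = q(n,branch(b,q(n,5),plus(branch(Q,Q,b),plus(7,q(n,5))))),  q(7,Q) = q(7,plus(q(n,5),5)). Substituting into the earlier bindings gives Y1 := plus(branch(Q,Q,b),plus(7,q(n,5))), V := plus(branch(Q,Q,b),plus(7,q(n,5))).
Delete trivial equation n = n.
Bind R := q(n,branch(b,q(n,5),plus(branch(Q,Q,b),plus(7,q(n,5))))); no other remaining equation mentions R.
Decompose q/2: 7 = 7,  Q = plus(q(n,5),5).
Delete trivial equation 7 = 7.
Bind Q := plus(q(n,5),5). Substituting into the earlier bindings gives Y1 := plus(branch(plus(q(n,5),5),plus(q(n,5),5),b),plus(7,q(n,5))), V := plus(branch(plus(q(n,5),5),plus(q(n,5),5),b),plus(7,q(n,5))), R := q(n,branch(b,q(n,5),plus(branch(plus(q(n,5),5),plus(q(n,5),5),b),plus(7,q(n,5))))).
MGU = { Y1 = plus(branch(plus(q(n,5),5),plus(q(n,5),5),b),plus(7,q(n,5))), V = plus(branch(plus(q(n,5),5),plus(q(n,5),5),b),plus(7,q(n,5))), N = q(n,5), R = q(n,branch(b,q(n,5),plus(branch(plus(q(n,5),5),plus(q(n,5),5),b),plus(7,q(n,5))))), Q = plus(q(n,5),5) }, so Y1 = plus(branch(plus(q(n,5),5),plus(q(n,5),5),b),plus(7,q(n,5))).

plus(branch(plus(q(n,5),5),plus(q(n,5),5),b),plus(7,q(n,5)))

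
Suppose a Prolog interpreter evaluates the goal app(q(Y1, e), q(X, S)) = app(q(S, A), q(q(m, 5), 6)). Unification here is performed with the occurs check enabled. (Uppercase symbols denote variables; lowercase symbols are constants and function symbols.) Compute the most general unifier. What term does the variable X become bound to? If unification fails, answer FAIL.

Decompose app/2: q(Y1, e) = q(S, A),  q(X, S) = q(q(m, 5), 6).
Decompose q/2: Y1 = S,  e = A.
Bind Y1 := S; no other remaining equation mentions Y1.
Bind A := e; no other remaining equation mentions A.
Decompose q/2: X = q(m, 5),  S = 6.
Bind X := q(m, 5); no other remaining equation mentions X.
Bind S := 6. Substituting into the earlier binding gives Y1 := 6.
MGU = { Y1 -> 6, A -> e, X -> q(m, 5), S -> 6 }, so X -> q(m, 5).

q(m, 5)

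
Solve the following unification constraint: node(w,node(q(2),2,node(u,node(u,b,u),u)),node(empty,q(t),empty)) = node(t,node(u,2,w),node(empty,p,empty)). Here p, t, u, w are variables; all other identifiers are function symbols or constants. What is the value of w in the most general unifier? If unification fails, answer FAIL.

node(q(2),node(q(2),b,q(2)),q(2))

Decompose node/3: w = t,  node(q(2),2,node(u,node(u,b,u),u)) = node(u,2,w),  node(empty,q(t),empty) = node(empty,p,empty).
Bind w := t; substituting into the one remaining equation that mentions w gives: node(q(2),2,node(u,node(u,b,u),u)) = node(u,2,t).
Decompose node/3: q(2) = u,  2 = 2,  node(u,node(u,b,u),u) = t.
Bind u := q(2); substituting into the one remaining equation that mentions u gives: node(q(2),node(q(2),b,q(2)),q(2)) = t.
Delete trivial equation 2 = 2.
Bind t := node(q(2),node(q(2),b,q(2)),q(2)); substituting into the remaining equation gives: node(empty,q(node(q(2),node(q(2),b,q(2)),q(2))),empty) = node(empty,p,empty). Substituting into the earlier binding gives w := node(q(2),node(q(2),b,q(2)),q(2)).
Decompose node/3: empty = empty,  q(node(q(2),node(q(2),b,q(2)),q(2))) = p,  empty = empty.
Delete trivial equation empty = empty.
Bind p := q(node(q(2),node(q(2),b,q(2)),q(2))); no other remaining equation mentions p.
Delete trivial equation empty = empty.
MGU = { w -> node(q(2),node(q(2),b,q(2)),q(2)), u -> q(2), t -> node(q(2),node(q(2),b,q(2)),q(2)), p -> q(node(q(2),node(q(2),b,q(2)),q(2))) }, so w -> node(q(2),node(q(2),b,q(2)),q(2)).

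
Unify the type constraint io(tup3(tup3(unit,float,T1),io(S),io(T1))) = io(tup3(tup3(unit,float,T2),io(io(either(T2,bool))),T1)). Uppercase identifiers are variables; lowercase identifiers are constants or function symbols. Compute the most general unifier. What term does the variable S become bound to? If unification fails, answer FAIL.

Decompose io/1: tup3(tup3(unit,float,T1),io(S),io(T1)) = tup3(tup3(unit,float,T2),io(io(either(T2,bool))),T1).
Decompose tup3/3: tup3(unit,float,T1) = tup3(unit,float,T2),  io(S) = io(io(either(T2,bool))),  io(T1) = T1.
Decompose tup3/3: unit = unit,  float = float,  T1 = T2.
Delete trivial equation unit = unit.
Delete trivial equation float = float.
Bind T1 := T2; substituting into the one remaining equation that mentions T1 gives: io(T2) = T2.
Decompose io/1: S = io(either(T2,bool)).
Bind S := io(either(T2,bool)); no other remaining equation mentions S.
Occurs check fails: T2 occurs in io(T2); the equation T2 = io(T2) has no finite solution.

FAIL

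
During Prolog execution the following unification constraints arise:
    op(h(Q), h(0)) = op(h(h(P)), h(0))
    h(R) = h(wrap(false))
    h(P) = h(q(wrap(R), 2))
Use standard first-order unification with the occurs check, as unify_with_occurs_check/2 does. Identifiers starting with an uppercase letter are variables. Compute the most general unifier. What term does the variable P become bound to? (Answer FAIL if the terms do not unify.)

q(wrap(wrap(false)), 2)

Decompose op/2: h(Q) = h(h(P)),  h(0) = h(0).
Decompose h/1: Q = h(P).
Bind Q := h(P); no other remaining equation mentions Q.
Delete trivial equation h(0) = h(0).
Decompose h/1: R = wrap(false).
Bind R := wrap(false); substituting into the remaining equation gives: h(P) = h(q(wrap(wrap(false)), 2)).
Decompose h/1: P = q(wrap(wrap(false)), 2).
Bind P := q(wrap(wrap(false)), 2). Substituting into the earlier binding gives Q := h(q(wrap(wrap(false)), 2)).
MGU = { Q = h(q(wrap(wrap(false)), 2)), R = wrap(false), P = q(wrap(wrap(false)), 2) }, so P = q(wrap(wrap(false)), 2).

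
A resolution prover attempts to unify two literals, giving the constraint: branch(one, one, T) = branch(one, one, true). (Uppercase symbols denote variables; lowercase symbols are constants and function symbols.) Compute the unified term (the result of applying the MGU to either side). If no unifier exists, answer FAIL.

branch(one, one, true)

Decompose branch/3: one = one,  one = one,  T = true.
Delete trivial equation one = one.
Delete trivial equation one = one.
Bind T := true.
Applying the MGU to either side gives branch(one, one, true).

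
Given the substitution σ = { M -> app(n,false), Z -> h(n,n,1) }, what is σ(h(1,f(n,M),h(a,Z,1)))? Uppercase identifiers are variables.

h(1,f(n,app(n,false)),h(a,h(n,n,1),1))

Replace each occurrence of M with app(n,false).
Replace each occurrence of Z with h(n,n,1).
Result: h(1,f(n,app(n,false)),h(a,h(n,n,1),1)).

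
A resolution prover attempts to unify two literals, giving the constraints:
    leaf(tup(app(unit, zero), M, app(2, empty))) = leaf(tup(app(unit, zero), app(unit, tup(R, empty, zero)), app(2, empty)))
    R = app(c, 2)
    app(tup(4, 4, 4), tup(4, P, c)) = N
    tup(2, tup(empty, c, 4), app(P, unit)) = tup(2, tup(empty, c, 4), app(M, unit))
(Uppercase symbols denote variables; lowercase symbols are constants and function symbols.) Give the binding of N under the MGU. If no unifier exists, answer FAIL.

Decompose leaf/1: tup(app(unit, zero), M, app(2, empty)) = tup(app(unit, zero), app(unit, tup(R, empty, zero)), app(2, empty)).
Decompose tup/3: app(unit, zero) = app(unit, zero),  M = app(unit, tup(R, empty, zero)),  app(2, empty) = app(2, empty).
Delete trivial equation app(unit, zero) = app(unit, zero).
Bind M := app(unit, tup(R, empty, zero)); substituting into the one remaining equation that mentions M gives: tup(2, tup(empty, c, 4), app(P, unit)) = tup(2, tup(empty, c, 4), app(app(unit, tup(R, empty, zero)), unit)).
Delete trivial equation app(2, empty) = app(2, empty).
Bind R := app(c, 2); substituting into the one remaining equation that mentions R gives: tup(2, tup(empty, c, 4), app(P, unit)) = tup(2, tup(empty, c, 4), app(app(unit, tup(app(c, 2), empty, zero)), unit)). Substituting into the earlier binding gives M := app(unit, tup(app(c, 2), empty, zero)).
Bind N := app(tup(4, 4, 4), tup(4, P, c)); no other remaining equation mentions N.
Decompose tup/3: 2 = 2,  tup(empty, c, 4) = tup(empty, c, 4),  app(P, unit) = app(app(unit, tup(app(c, 2), empty, zero)), unit).
Delete trivial equation 2 = 2.
Delete trivial equation tup(empty, c, 4) = tup(empty, c, 4).
Decompose app/2: P = app(unit, tup(app(c, 2), empty, zero)),  unit = unit.
Bind P := app(unit, tup(app(c, 2), empty, zero)); no other remaining equation mentions P. Substituting into the earlier binding gives N := app(tup(4, 4, 4), tup(4, app(unit, tup(app(c, 2), empty, zero)), c)).
Delete trivial equation unit = unit.
MGU = { M -> app(unit, tup(app(c, 2), empty, zero)), R -> app(c, 2), N -> app(tup(4, 4, 4), tup(4, app(unit, tup(app(c, 2), empty, zero)), c)), P -> app(unit, tup(app(c, 2), empty, zero)) }, so N -> app(tup(4, 4, 4), tup(4, app(unit, tup(app(c, 2), empty, zero)), c)).

app(tup(4, 4, 4), tup(4, app(unit, tup(app(c, 2), empty, zero)), c))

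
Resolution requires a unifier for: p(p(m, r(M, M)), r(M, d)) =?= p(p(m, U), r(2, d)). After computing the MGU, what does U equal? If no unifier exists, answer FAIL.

Decompose p/2: p(m, r(M, M)) =?= p(m, U),  r(M, d) =?= r(2, d).
Decompose p/2: m =?= m,  r(M, M) =?= U.
Delete trivial equation m =?= m.
Bind U := r(M, M); no other remaining equation mentions U.
Decompose r/2: M =?= 2,  d =?= d.
Bind M := 2; no other remaining equation mentions M. Substituting into the earlier binding gives U := r(2, 2).
Delete trivial equation d =?= d.
MGU = { U := r(2, 2), M := 2 }, so U := r(2, 2).

r(2, 2)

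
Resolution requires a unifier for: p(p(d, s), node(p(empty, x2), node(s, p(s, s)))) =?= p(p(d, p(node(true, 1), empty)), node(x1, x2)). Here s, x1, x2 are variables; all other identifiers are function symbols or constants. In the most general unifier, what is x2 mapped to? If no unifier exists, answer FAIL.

node(p(node(true, 1), empty), p(p(node(true, 1), empty), p(node(true, 1), empty)))

Decompose p/2: p(d, s) =?= p(d, p(node(true, 1), empty)),  node(p(empty, x2), node(s, p(s, s))) =?= node(x1, x2).
Decompose p/2: d =?= d,  s =?= p(node(true, 1), empty).
Delete trivial equation d =?= d.
Bind s := p(node(true, 1), empty); substituting into the remaining equation gives: node(p(empty, x2), node(p(node(true, 1), empty), p(p(node(true, 1), empty), p(node(true, 1), empty)))) =?= node(x1, x2).
Decompose node/2: p(empty, x2) =?= x1,  node(p(node(true, 1), empty), p(p(node(true, 1), empty), p(node(true, 1), empty))) =?= x2.
Bind x1 := p(empty, x2); no other remaining equation mentions x1.
Bind x2 := node(p(node(true, 1), empty), p(p(node(true, 1), empty), p(node(true, 1), empty))). Substituting into the earlier binding gives x1 := p(empty, node(p(node(true, 1), empty), p(p(node(true, 1), empty), p(node(true, 1), empty)))).
MGU = { s -> p(node(true, 1), empty), x1 -> p(empty, node(p(node(true, 1), empty), p(p(node(true, 1), empty), p(node(true, 1), empty)))), x2 -> node(p(node(true, 1), empty), p(p(node(true, 1), empty), p(node(true, 1), empty))) }, so x2 -> node(p(node(true, 1), empty), p(p(node(true, 1), empty), p(node(true, 1), empty))).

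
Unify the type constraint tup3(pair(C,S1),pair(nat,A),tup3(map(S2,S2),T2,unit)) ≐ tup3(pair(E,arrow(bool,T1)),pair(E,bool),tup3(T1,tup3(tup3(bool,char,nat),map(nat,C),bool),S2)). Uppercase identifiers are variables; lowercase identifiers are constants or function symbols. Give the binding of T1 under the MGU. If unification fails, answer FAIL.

Decompose tup3/3: pair(C,S1) ≐ pair(E,arrow(bool,T1)),  pair(nat,A) ≐ pair(E,bool),  tup3(map(S2,S2),T2,unit) ≐ tup3(T1,tup3(tup3(bool,char,nat),map(nat,C),bool),S2).
Decompose pair/2: C ≐ E,  S1 ≐ arrow(bool,T1).
Bind C := E; substituting into the one remaining equation that mentions C gives: tup3(map(S2,S2),T2,unit) ≐ tup3(T1,tup3(tup3(bool,char,nat),map(nat,E),bool),S2).
Bind S1 := arrow(bool,T1); no other remaining equation mentions S1.
Decompose pair/2: nat ≐ E,  A ≐ bool.
Bind E := nat; substituting into the one remaining equation that mentions E gives: tup3(map(S2,S2),T2,unit) ≐ tup3(T1,tup3(tup3(bool,char,nat),map(nat,nat),bool),S2). Substituting into the earlier binding gives C := nat.
Bind A := bool; no other remaining equation mentions A.
Decompose tup3/3: map(S2,S2) ≐ T1,  T2 ≐ tup3(tup3(bool,char,nat),map(nat,nat),bool),  unit ≐ S2.
Bind T1 := map(S2,S2); no other remaining equation mentions T1. Substituting into the earlier binding gives S1 := arrow(bool,map(S2,S2)).
Bind T2 := tup3(tup3(bool,char,nat),map(nat,nat),bool); no other remaining equation mentions T2.
Bind S2 := unit. Substituting into the earlier bindings gives S1 := arrow(bool,map(unit,unit)), T1 := map(unit,unit).
MGU = { C -> nat, S1 -> arrow(bool,map(unit,unit)), E -> nat, A -> bool, T1 -> map(unit,unit), T2 -> tup3(tup3(bool,char,nat),map(nat,nat),bool), S2 -> unit }, so T1 -> map(unit,unit).

map(unit,unit)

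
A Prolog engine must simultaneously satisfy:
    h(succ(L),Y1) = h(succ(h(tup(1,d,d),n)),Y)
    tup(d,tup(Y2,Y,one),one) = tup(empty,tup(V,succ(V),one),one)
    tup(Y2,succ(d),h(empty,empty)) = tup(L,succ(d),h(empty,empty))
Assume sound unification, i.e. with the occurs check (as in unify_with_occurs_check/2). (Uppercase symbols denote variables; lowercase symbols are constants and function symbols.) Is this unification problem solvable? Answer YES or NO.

NO

Decompose h/2: succ(L) = succ(h(tup(1,d,d),n)),  Y1 = Y.
Decompose succ/1: L = h(tup(1,d,d),n).
Bind L := h(tup(1,d,d),n); substituting into the one remaining equation that mentions L gives: tup(Y2,succ(d),h(empty,empty)) = tup(h(tup(1,d,d),n),succ(d),h(empty,empty)).
Bind Y1 := Y; no other remaining equation mentions Y1.
Decompose tup/3: d = empty,  tup(Y2,Y,one) = tup(V,succ(V),one),  one = one.
Clash: constants d and empty differ; no unifier exists.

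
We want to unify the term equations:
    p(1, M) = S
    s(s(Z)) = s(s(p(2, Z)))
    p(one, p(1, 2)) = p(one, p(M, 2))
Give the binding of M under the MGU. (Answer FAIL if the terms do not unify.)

Bind S := p(1, M); no other remaining equation mentions S.
Decompose s/1: s(Z) = s(p(2, Z)).
Decompose s/1: Z = p(2, Z).
Occurs check fails: Z occurs in p(2, Z); the equation Z = p(2, Z) has no finite solution.

FAIL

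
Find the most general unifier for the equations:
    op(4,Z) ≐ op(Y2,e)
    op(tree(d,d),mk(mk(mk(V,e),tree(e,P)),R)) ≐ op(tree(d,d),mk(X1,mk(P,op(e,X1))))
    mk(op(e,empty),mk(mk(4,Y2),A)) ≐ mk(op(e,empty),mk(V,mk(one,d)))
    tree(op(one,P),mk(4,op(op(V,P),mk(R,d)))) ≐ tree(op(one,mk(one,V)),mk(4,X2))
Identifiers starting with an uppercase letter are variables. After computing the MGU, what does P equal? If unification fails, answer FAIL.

mk(one,mk(4,4))

Decompose op/2: 4 ≐ Y2,  Z ≐ e.
Bind Y2 := 4; substituting into the one remaining equation that mentions Y2 gives: mk(op(e,empty),mk(mk(4,4),A)) ≐ mk(op(e,empty),mk(V,mk(one,d))).
Bind Z := e; no other remaining equation mentions Z.
Decompose op/2: tree(d,d) ≐ tree(d,d),  mk(mk(mk(V,e),tree(e,P)),R) ≐ mk(X1,mk(P,op(e,X1))).
Delete trivial equation tree(d,d) ≐ tree(d,d).
Decompose mk/2: mk(mk(V,e),tree(e,P)) ≐ X1,  R ≐ mk(P,op(e,X1)).
Bind X1 := mk(mk(V,e),tree(e,P)); substituting into the one remaining equation that mentions X1 gives: R ≐ mk(P,op(e,mk(mk(V,e),tree(e,P)))).
Bind R := mk(P,op(e,mk(mk(V,e),tree(e,P)))); substituting into the one remaining equation that mentions R gives: tree(op(one,P),mk(4,op(op(V,P),mk(mk(P,op(e,mk(mk(V,e),tree(e,P)))),d)))) ≐ tree(op(one,mk(one,V)),mk(4,X2)).
Decompose mk/2: op(e,empty) ≐ op(e,empty),  mk(mk(4,4),A) ≐ mk(V,mk(one,d)).
Delete trivial equation op(e,empty) ≐ op(e,empty).
Decompose mk/2: mk(4,4) ≐ V,  A ≐ mk(one,d).
Bind V := mk(4,4); substituting into the one remaining equation that mentions V gives: tree(op(one,P),mk(4,op(op(mk(4,4),P),mk(mk(P,op(e,mk(mk(mk(4,4),e),tree(e,P)))),d)))) ≐ tree(op(one,mk(one,mk(4,4))),mk(4,X2)). Substituting into the earlier bindings gives X1 := mk(mk(mk(4,4),e),tree(e,P)), R := mk(P,op(e,mk(mk(mk(4,4),e),tree(e,P)))).
Bind A := mk(one,d); no other remaining equation mentions A.
Decompose tree/2: op(one,P) ≐ op(one,mk(one,mk(4,4))),  mk(4,op(op(mk(4,4),P),mk(mk(P,op(e,mk(mk(mk(4,4),e),tree(e,P)))),d))) ≐ mk(4,X2).
Decompose op/2: one ≐ one,  P ≐ mk(one,mk(4,4)).
Delete trivial equation one ≐ one.
Bind P := mk(one,mk(4,4)); substituting into the remaining equation gives: mk(4,op(op(mk(4,4),mk(one,mk(4,4))),mk(mk(mk(one,mk(4,4)),op(e,mk(mk(mk(4,4),e),tree(e,mk(one,mk(4,4)))))),d))) ≐ mk(4,X2). Substituting into the earlier bindings gives X1 := mk(mk(mk(4,4),e),tree(e,mk(one,mk(4,4)))), R := mk(mk(one,mk(4,4)),op(e,mk(mk(mk(4,4),e),tree(e,mk(one,mk(4,4)))))).
Decompose mk/2: 4 ≐ 4,  op(op(mk(4,4),mk(one,mk(4,4))),mk(mk(mk(one,mk(4,4)),op(e,mk(mk(mk(4,4),e),tree(e,mk(one,mk(4,4)))))),d)) ≐ X2.
Delete trivial equation 4 ≐ 4.
Bind X2 := op(op(mk(4,4),mk(one,mk(4,4))),mk(mk(mk(one,mk(4,4)),op(e,mk(mk(mk(4,4),e),tree(e,mk(one,mk(4,4)))))),d)).
MGU = { Y2 ↦ 4, Z ↦ e, X1 ↦ mk(mk(mk(4,4),e),tree(e,mk(one,mk(4,4)))), R ↦ mk(mk(one,mk(4,4)),op(e,mk(mk(mk(4,4),e),tree(e,mk(one,mk(4,4)))))), V ↦ mk(4,4), A ↦ mk(one,d), P ↦ mk(one,mk(4,4)), X2 ↦ op(op(mk(4,4),mk(one,mk(4,4))),mk(mk(mk(one,mk(4,4)),op(e,mk(mk(mk(4,4),e),tree(e,mk(one,mk(4,4)))))),d)) }, so P ↦ mk(one,mk(4,4)).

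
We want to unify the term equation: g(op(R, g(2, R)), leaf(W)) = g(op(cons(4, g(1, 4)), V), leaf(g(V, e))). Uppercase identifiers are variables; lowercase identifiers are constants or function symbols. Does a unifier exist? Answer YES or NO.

YES

Decompose g/2: op(R, g(2, R)) = op(cons(4, g(1, 4)), V),  leaf(W) = leaf(g(V, e)).
Decompose op/2: R = cons(4, g(1, 4)),  g(2, R) = V.
Bind R := cons(4, g(1, 4)); substituting into the one remaining equation that mentions R gives: g(2, cons(4, g(1, 4))) = V.
Bind V := g(2, cons(4, g(1, 4))); substituting into the remaining equation gives: leaf(W) = leaf(g(g(2, cons(4, g(1, 4))), e)).
Decompose leaf/1: W = g(g(2, cons(4, g(1, 4))), e).
Bind W := g(g(2, cons(4, g(1, 4))), e).
No equations remain and no clash or occurs-check failure arose, so a unifier exists.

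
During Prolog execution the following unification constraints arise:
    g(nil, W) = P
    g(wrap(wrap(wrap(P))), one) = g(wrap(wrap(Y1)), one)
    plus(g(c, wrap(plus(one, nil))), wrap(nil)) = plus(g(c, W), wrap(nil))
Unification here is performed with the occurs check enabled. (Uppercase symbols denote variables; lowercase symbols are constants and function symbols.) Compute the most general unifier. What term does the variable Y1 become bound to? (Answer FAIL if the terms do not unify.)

Bind P := g(nil, W); substituting into the one remaining equation that mentions P gives: g(wrap(wrap(wrap(g(nil, W)))), one) = g(wrap(wrap(Y1)), one).
Decompose g/2: wrap(wrap(wrap(g(nil, W)))) = wrap(wrap(Y1)),  one = one.
Decompose wrap/1: wrap(wrap(g(nil, W))) = wrap(Y1).
Decompose wrap/1: wrap(g(nil, W)) = Y1.
Bind Y1 := wrap(g(nil, W)); no other remaining equation mentions Y1.
Delete trivial equation one = one.
Decompose plus/2: g(c, wrap(plus(one, nil))) = g(c, W),  wrap(nil) = wrap(nil).
Decompose g/2: c = c,  wrap(plus(one, nil)) = W.
Delete trivial equation c = c.
Bind W := wrap(plus(one, nil)); no other remaining equation mentions W. Substituting into the earlier bindings gives P := g(nil, wrap(plus(one, nil))), Y1 := wrap(g(nil, wrap(plus(one, nil)))).
Delete trivial equation wrap(nil) = wrap(nil).
MGU = { P ↦ g(nil, wrap(plus(one, nil))), Y1 ↦ wrap(g(nil, wrap(plus(one, nil)))), W ↦ wrap(plus(one, nil)) }, so Y1 ↦ wrap(g(nil, wrap(plus(one, nil)))).

wrap(g(nil, wrap(plus(one, nil))))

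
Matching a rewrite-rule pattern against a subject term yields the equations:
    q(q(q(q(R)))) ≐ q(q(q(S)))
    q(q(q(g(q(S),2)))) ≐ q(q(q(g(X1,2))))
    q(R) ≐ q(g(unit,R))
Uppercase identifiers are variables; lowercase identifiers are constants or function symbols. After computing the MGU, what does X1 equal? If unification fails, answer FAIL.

Decompose q/1: q(q(q(R))) ≐ q(q(S)).
Decompose q/1: q(q(R)) ≐ q(S).
Decompose q/1: q(R) ≐ S.
Bind S := q(R); substituting into the one remaining equation that mentions S gives: q(q(q(g(q(q(R)),2)))) ≐ q(q(q(g(X1,2)))).
Decompose q/1: q(q(g(q(q(R)),2))) ≐ q(q(g(X1,2))).
Decompose q/1: q(g(q(q(R)),2)) ≐ q(g(X1,2)).
Decompose q/1: g(q(q(R)),2) ≐ g(X1,2).
Decompose g/2: q(q(R)) ≐ X1,  2 ≐ 2.
Bind X1 := q(q(R)); no other remaining equation mentions X1.
Delete trivial equation 2 ≐ 2.
Decompose q/1: R ≐ g(unit,R).
Occurs check fails: R occurs in g(unit,R); the equation R ≐ g(unit,R) has no finite solution.

FAIL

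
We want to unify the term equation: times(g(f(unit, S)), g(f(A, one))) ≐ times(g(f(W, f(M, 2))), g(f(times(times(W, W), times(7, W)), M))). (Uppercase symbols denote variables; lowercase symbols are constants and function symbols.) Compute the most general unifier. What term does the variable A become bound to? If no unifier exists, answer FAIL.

Decompose times/2: g(f(unit, S)) ≐ g(f(W, f(M, 2))),  g(f(A, one)) ≐ g(f(times(times(W, W), times(7, W)), M)).
Decompose g/1: f(unit, S) ≐ f(W, f(M, 2)).
Decompose f/2: unit ≐ W,  S ≐ f(M, 2).
Bind W := unit; substituting into the one remaining equation that mentions W gives: g(f(A, one)) ≐ g(f(times(times(unit, unit), times(7, unit)), M)).
Bind S := f(M, 2); no other remaining equation mentions S.
Decompose g/1: f(A, one) ≐ f(times(times(unit, unit), times(7, unit)), M).
Decompose f/2: A ≐ times(times(unit, unit), times(7, unit)),  one ≐ M.
Bind A := times(times(unit, unit), times(7, unit)); no other remaining equation mentions A.
Bind M := one. Substituting into the earlier binding gives S := f(one, 2).
MGU = { W ↦ unit, S ↦ f(one, 2), A ↦ times(times(unit, unit), times(7, unit)), M ↦ one }, so A ↦ times(times(unit, unit), times(7, unit)).

times(times(unit, unit), times(7, unit))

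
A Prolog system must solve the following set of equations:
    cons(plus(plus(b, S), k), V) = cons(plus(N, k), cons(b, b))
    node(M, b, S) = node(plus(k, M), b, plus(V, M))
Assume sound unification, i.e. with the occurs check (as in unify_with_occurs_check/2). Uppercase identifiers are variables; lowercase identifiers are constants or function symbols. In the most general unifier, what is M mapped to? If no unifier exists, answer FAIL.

FAIL

Decompose cons/2: plus(plus(b, S), k) = plus(N, k),  V = cons(b, b).
Decompose plus/2: plus(b, S) = N,  k = k.
Bind N := plus(b, S); no other remaining equation mentions N.
Delete trivial equation k = k.
Bind V := cons(b, b); substituting into the remaining equation gives: node(M, b, S) = node(plus(k, M), b, plus(cons(b, b), M)).
Decompose node/3: M = plus(k, M),  b = b,  S = plus(cons(b, b), M).
Occurs check fails: M occurs in plus(k, M); the equation M = plus(k, M) has no finite solution.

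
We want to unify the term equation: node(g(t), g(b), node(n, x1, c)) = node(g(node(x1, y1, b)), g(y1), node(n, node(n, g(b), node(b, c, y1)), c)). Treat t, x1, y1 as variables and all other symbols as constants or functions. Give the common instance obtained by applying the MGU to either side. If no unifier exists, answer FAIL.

Decompose node/3: g(t) = g(node(x1, y1, b)),  g(b) = g(y1),  node(n, x1, c) = node(n, node(n, g(b), node(b, c, y1)), c).
Decompose g/1: t = node(x1, y1, b).
Bind t := node(x1, y1, b); no other remaining equation mentions t.
Decompose g/1: b = y1.
Bind y1 := b; substituting into the remaining equation gives: node(n, x1, c) = node(n, node(n, g(b), node(b, c, b)), c). Substituting into the earlier binding gives t := node(x1, b, b).
Decompose node/3: n = n,  x1 = node(n, g(b), node(b, c, b)),  c = c.
Delete trivial equation n = n.
Bind x1 := node(n, g(b), node(b, c, b)); no other remaining equation mentions x1. Substituting into the earlier binding gives t := node(node(n, g(b), node(b, c, b)), b, b).
Delete trivial equation c = c.
Applying the MGU to either side gives node(g(node(node(n, g(b), node(b, c, b)), b, b)), g(b), node(n, node(n, g(b), node(b, c, b)), c)).

node(g(node(node(n, g(b), node(b, c, b)), b, b)), g(b), node(n, node(n, g(b), node(b, c, b)), c))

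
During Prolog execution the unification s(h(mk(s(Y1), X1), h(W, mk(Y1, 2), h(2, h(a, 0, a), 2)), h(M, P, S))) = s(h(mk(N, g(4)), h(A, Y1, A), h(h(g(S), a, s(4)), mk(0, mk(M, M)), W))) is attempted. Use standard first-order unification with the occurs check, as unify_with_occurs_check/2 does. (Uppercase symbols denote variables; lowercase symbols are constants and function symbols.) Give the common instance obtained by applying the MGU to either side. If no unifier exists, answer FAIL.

Decompose s/1: h(mk(s(Y1), X1), h(W, mk(Y1, 2), h(2, h(a, 0, a), 2)), h(M, P, S)) = h(mk(N, g(4)), h(A, Y1, A), h(h(g(S), a, s(4)), mk(0, mk(M, M)), W)).
Decompose h/3: mk(s(Y1), X1) = mk(N, g(4)),  h(W, mk(Y1, 2), h(2, h(a, 0, a), 2)) = h(A, Y1, A),  h(M, P, S) = h(h(g(S), a, s(4)), mk(0, mk(M, M)), W).
Decompose mk/2: s(Y1) = N,  X1 = g(4).
Bind N := s(Y1); no other remaining equation mentions N.
Bind X1 := g(4); no other remaining equation mentions X1.
Decompose h/3: W = A,  mk(Y1, 2) = Y1,  h(2, h(a, 0, a), 2) = A.
Bind W := A; substituting into the one remaining equation that mentions W gives: h(M, P, S) = h(h(g(S), a, s(4)), mk(0, mk(M, M)), A).
Occurs check fails: Y1 occurs in mk(Y1, 2); the equation Y1 = mk(Y1, 2) has no finite solution.

FAIL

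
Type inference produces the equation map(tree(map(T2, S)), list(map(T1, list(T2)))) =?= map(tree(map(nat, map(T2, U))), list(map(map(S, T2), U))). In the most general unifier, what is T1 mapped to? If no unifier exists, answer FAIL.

Decompose map/2: tree(map(T2, S)) =?= tree(map(nat, map(T2, U))),  list(map(T1, list(T2))) =?= list(map(map(S, T2), U)).
Decompose tree/1: map(T2, S) =?= map(nat, map(T2, U)).
Decompose map/2: T2 =?= nat,  S =?= map(T2, U).
Bind T2 := nat; substituting into the remaining equations gives: S =?= map(nat, U),  list(map(T1, list(nat))) =?= list(map(map(S, nat), U)).
Bind S := map(nat, U); substituting into the remaining equation gives: list(map(T1, list(nat))) =?= list(map(map(map(nat, U), nat), U)).
Decompose list/1: map(T1, list(nat)) =?= map(map(map(nat, U), nat), U).
Decompose map/2: T1 =?= map(map(nat, U), nat),  list(nat) =?= U.
Bind T1 := map(map(nat, U), nat); no other remaining equation mentions T1.
Bind U := list(nat). Substituting into the earlier bindings gives S := map(nat, list(nat)), T1 := map(map(nat, list(nat)), nat).
MGU = { T2 -> nat, S -> map(nat, list(nat)), T1 -> map(map(nat, list(nat)), nat), U -> list(nat) }, so T1 -> map(map(nat, list(nat)), nat).

map(map(nat, list(nat)), nat)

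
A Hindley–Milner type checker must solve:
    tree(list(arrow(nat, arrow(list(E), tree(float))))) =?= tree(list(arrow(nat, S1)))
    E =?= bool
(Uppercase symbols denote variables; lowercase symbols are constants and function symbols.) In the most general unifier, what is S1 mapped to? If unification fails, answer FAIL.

arrow(list(bool), tree(float))

Decompose tree/1: list(arrow(nat, arrow(list(E), tree(float)))) =?= list(arrow(nat, S1)).
Decompose list/1: arrow(nat, arrow(list(E), tree(float))) =?= arrow(nat, S1).
Decompose arrow/2: nat =?= nat,  arrow(list(E), tree(float)) =?= S1.
Delete trivial equation nat =?= nat.
Bind S1 := arrow(list(E), tree(float)); no other remaining equation mentions S1.
Bind E := bool. Substituting into the earlier binding gives S1 := arrow(list(bool), tree(float)).
MGU = { S1 := arrow(list(bool), tree(float)), E := bool }, so S1 := arrow(list(bool), tree(float)).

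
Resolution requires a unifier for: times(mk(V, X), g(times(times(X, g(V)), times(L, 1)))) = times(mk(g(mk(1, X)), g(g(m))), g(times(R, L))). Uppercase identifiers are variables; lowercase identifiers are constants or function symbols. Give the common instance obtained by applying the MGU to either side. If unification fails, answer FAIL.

FAIL

Decompose times/2: mk(V, X) = mk(g(mk(1, X)), g(g(m))),  g(times(times(X, g(V)), times(L, 1))) = g(times(R, L)).
Decompose mk/2: V = g(mk(1, X)),  X = g(g(m)).
Bind V := g(mk(1, X)); substituting into the one remaining equation that mentions V gives: g(times(times(X, g(g(mk(1, X)))), times(L, 1))) = g(times(R, L)).
Bind X := g(g(m)); substituting into the remaining equation gives: g(times(times(g(g(m)), g(g(mk(1, g(g(m)))))), times(L, 1))) = g(times(R, L)). Substituting into the earlier binding gives V := g(mk(1, g(g(m)))).
Decompose g/1: times(times(g(g(m)), g(g(mk(1, g(g(m)))))), times(L, 1)) = times(R, L).
Decompose times/2: times(g(g(m)), g(g(mk(1, g(g(m)))))) = R,  times(L, 1) = L.
Bind R := times(g(g(m)), g(g(mk(1, g(g(m)))))); no other remaining equation mentions R.
Occurs check fails: L occurs in times(L, 1); the equation L = times(L, 1) has no finite solution.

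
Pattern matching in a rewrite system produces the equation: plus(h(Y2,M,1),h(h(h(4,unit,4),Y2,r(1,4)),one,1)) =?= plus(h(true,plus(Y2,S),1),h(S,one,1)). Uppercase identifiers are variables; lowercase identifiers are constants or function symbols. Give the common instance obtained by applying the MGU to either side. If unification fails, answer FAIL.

plus(h(true,plus(true,h(h(4,unit,4),true,r(1,4))),1),h(h(h(4,unit,4),true,r(1,4)),one,1))

Decompose plus/2: h(Y2,M,1) =?= h(true,plus(Y2,S),1),  h(h(h(4,unit,4),Y2,r(1,4)),one,1) =?= h(S,one,1).
Decompose h/3: Y2 =?= true,  M =?= plus(Y2,S),  1 =?= 1.
Bind Y2 := true; substituting into the 2 remaining equations that mention Y2 gives: M =?= plus(true,S),  h(h(h(4,unit,4),true,r(1,4)),one,1) =?= h(S,one,1).
Bind M := plus(true,S); no other remaining equation mentions M.
Delete trivial equation 1 =?= 1.
Decompose h/3: h(h(4,unit,4),true,r(1,4)) =?= S,  one =?= one,  1 =?= 1.
Bind S := h(h(4,unit,4),true,r(1,4)); no other remaining equation mentions S. Substituting into the earlier binding gives M := plus(true,h(h(4,unit,4),true,r(1,4))).
Delete trivial equation one =?= one.
Delete trivial equation 1 =?= 1.
Applying the MGU to either side gives plus(h(true,plus(true,h(h(4,unit,4),true,r(1,4))),1),h(h(h(4,unit,4),true,r(1,4)),one,1)).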